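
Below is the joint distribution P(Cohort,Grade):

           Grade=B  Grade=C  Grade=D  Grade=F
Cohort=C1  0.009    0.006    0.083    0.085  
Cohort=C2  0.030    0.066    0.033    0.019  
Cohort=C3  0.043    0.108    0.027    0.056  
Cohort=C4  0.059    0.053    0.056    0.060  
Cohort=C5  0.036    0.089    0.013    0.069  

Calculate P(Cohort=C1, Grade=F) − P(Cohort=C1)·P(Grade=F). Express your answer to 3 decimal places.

0.032

P(Cohort=C1) = 0.009 + 0.006 + 0.083 + 0.085 = 0.183.
P(Grade=F) = 0.085 + 0.019 + 0.056 + 0.060 + 0.069 = 0.289.
P(Cohort=C1, Grade=F) − P(Cohort=C1)P(Grade=F) = 0.085 − 0.183×0.289 = 0.032.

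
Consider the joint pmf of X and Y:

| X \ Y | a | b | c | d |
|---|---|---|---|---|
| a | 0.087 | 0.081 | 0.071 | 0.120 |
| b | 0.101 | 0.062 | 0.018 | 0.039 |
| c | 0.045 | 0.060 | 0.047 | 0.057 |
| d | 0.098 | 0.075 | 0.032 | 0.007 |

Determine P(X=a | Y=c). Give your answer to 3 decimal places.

P(Y=c) = 0.071 + 0.018 + 0.047 + 0.032 = 0.168.
P(X=a | Y=c) = 0.071/0.168 = 0.423.

0.423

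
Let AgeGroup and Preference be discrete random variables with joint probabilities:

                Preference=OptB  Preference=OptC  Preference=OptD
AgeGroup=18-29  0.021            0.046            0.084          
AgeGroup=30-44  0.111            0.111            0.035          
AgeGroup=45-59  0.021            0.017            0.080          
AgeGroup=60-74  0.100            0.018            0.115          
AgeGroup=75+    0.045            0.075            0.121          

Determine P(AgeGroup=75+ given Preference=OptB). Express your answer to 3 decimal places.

P(Preference=OptB) = 0.021 + 0.111 + 0.021 + 0.100 + 0.045 = 0.298.
P(AgeGroup=75+ | Preference=OptB) = 0.045/0.298 = 0.151.

0.151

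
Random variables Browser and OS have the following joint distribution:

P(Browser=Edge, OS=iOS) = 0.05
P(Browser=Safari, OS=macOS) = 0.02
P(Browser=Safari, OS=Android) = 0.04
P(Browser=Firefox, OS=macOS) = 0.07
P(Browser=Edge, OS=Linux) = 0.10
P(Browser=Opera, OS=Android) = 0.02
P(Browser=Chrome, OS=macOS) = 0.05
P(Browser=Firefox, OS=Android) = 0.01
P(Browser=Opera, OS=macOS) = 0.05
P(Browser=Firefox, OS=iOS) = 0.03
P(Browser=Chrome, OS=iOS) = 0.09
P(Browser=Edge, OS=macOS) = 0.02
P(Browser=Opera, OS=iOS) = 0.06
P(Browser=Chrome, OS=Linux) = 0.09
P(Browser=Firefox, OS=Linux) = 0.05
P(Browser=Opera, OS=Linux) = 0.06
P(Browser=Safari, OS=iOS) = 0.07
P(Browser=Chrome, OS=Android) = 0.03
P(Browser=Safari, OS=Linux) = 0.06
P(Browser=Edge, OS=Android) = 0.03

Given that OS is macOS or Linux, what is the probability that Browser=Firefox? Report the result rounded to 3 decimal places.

P(OS=macOS) = 0.05 + 0.07 + 0.02 + 0.02 + 0.05 = 0.21.
P(OS=Linux) = 0.09 + 0.05 + 0.06 + 0.10 + 0.06 = 0.36.
P(OS ∈ {macOS, Linux}) = 0.21 + 0.36 = 0.57; P(Browser=Firefox, OS ∈ {macOS, Linux}) = 0.07 + 0.05 = 0.12.
P(Browser=Firefox | OS ∈ {macOS, Linux}) = 0.12/0.57 = 0.211.

0.211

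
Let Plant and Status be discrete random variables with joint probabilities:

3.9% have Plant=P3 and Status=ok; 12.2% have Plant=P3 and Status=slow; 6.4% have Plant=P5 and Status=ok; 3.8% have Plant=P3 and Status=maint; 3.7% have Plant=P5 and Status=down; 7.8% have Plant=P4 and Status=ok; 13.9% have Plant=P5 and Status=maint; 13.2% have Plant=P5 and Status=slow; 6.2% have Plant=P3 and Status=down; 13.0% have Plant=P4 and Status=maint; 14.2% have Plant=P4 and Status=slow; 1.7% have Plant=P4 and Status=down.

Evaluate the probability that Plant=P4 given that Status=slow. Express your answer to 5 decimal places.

P(Status=slow) = 0.122 + 0.142 + 0.132 = 0.396.
P(Plant=P4 | Status=slow) = 0.142/0.396 = 0.35859.

0.35859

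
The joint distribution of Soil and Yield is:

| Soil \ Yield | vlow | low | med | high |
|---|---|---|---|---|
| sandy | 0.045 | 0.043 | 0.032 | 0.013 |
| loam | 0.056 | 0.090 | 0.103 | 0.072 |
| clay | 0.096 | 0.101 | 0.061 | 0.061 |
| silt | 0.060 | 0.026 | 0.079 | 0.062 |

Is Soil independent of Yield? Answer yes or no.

no

P(Soil=silt) = 0.227 and P(Yield=low) = 0.260, so their product is 0.05902, but P(Soil=silt, Yield=low) = 0.026. Since these differ, Soil and Yield are not independent.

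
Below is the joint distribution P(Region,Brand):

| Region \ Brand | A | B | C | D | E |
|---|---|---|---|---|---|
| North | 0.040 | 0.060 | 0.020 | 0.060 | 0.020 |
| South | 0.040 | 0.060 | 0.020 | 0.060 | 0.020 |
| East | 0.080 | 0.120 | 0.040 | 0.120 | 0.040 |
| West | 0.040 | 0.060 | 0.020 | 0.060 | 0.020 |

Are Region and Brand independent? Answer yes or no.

yes

Every cell satisfies P(Region,Brand) = P(Region)·P(Brand). For instance P(Region=East) = 0.400, P(Brand=B) = 0.300, and 0.400×0.300 = 0.120 matches the joint entry. So Region and Brand are independent.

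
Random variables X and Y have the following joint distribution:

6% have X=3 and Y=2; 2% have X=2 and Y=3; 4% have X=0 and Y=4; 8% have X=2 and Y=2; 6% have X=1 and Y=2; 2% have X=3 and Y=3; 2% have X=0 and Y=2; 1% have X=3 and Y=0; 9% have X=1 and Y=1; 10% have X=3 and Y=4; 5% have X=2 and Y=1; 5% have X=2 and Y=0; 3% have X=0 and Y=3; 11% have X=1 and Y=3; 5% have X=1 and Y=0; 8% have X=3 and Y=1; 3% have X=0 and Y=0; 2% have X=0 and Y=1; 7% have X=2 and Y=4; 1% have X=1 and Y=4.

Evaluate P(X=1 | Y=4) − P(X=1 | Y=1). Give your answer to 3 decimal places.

-0.330

P(Y=4) = 0.04 + 0.01 + 0.07 + 0.10 = 0.22; P(X=1 | Y=4) = 0.01/0.22 = 0.0455.
P(Y=1) = 0.02 + 0.09 + 0.05 + 0.08 = 0.24; P(X=1 | Y=1) = 0.09/0.24 = 0.3750.
Difference = -0.330.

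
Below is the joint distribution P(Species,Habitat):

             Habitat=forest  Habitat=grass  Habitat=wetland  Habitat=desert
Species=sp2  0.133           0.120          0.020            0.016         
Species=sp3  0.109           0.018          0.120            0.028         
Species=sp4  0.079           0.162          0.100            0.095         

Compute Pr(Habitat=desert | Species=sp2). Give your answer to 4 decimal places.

P(Species=sp2) = 0.133 + 0.120 + 0.020 + 0.016 = 0.289.
P(Habitat=desert | Species=sp2) = 0.016/0.289 = 0.0554.

0.0554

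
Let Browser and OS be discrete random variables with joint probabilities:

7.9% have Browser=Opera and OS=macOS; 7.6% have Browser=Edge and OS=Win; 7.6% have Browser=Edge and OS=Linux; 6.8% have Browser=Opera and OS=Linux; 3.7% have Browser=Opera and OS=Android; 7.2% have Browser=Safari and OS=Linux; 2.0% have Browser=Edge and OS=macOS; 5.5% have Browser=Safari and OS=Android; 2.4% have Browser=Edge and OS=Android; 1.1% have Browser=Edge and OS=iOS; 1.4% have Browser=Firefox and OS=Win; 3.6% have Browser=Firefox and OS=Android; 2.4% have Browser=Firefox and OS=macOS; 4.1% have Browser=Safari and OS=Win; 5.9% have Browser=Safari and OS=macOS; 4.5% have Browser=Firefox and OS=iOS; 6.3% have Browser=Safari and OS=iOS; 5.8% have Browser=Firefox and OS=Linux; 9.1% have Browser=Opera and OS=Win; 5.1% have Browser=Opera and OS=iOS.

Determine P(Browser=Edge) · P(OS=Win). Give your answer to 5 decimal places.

0.04595

P(Browser=Edge) = 0.076 + 0.020 + 0.076 + 0.011 + 0.024 = 0.207.
P(OS=Win) = 0.014 + 0.041 + 0.076 + 0.091 = 0.222.
Product: 0.207 × 0.222 = 0.04595.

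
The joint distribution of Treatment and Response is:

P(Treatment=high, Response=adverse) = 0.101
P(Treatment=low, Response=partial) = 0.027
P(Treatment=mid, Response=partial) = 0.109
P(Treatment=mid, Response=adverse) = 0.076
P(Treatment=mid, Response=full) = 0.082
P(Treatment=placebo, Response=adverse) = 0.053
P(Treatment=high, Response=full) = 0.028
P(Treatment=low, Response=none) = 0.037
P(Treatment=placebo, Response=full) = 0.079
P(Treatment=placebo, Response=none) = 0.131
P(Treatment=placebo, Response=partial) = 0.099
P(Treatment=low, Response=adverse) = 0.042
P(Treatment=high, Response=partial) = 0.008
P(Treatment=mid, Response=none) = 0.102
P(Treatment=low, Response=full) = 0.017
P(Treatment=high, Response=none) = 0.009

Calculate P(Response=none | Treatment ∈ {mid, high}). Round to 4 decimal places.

P(Treatment=mid) = 0.102 + 0.109 + 0.082 + 0.076 = 0.369.
P(Treatment=high) = 0.009 + 0.008 + 0.028 + 0.101 = 0.146.
P(Treatment ∈ {mid, high}) = 0.369 + 0.146 = 0.515; P(Response=none, Treatment ∈ {mid, high}) = 0.102 + 0.009 = 0.111.
P(Response=none | Treatment ∈ {mid, high}) = 0.111/0.515 = 0.2155.

0.2155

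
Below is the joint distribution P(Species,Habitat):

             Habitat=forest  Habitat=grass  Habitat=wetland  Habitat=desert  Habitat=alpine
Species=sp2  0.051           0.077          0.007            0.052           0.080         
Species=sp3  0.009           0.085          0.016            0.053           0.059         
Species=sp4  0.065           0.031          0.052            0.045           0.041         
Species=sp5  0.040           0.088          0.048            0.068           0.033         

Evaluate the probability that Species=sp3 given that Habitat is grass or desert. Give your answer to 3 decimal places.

P(Habitat=grass) = 0.077 + 0.085 + 0.031 + 0.088 = 0.281.
P(Habitat=desert) = 0.052 + 0.053 + 0.045 + 0.068 = 0.218.
P(Habitat ∈ {grass, desert}) = 0.281 + 0.218 = 0.499; P(Species=sp3, Habitat ∈ {grass, desert}) = 0.085 + 0.053 = 0.138.
P(Species=sp3 | Habitat ∈ {grass, desert}) = 0.138/0.499 = 0.277.

0.277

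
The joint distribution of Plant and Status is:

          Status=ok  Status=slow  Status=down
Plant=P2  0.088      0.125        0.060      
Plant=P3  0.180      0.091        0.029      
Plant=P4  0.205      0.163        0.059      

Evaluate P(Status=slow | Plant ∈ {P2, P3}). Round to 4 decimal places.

0.3770

P(Plant=P2) = 0.088 + 0.125 + 0.060 = 0.273.
P(Plant=P3) = 0.180 + 0.091 + 0.029 = 0.300.
P(Plant ∈ {P2, P3}) = 0.273 + 0.300 = 0.573; P(Status=slow, Plant ∈ {P2, P3}) = 0.125 + 0.091 = 0.216.
P(Status=slow | Plant ∈ {P2, P3}) = 0.216/0.573 = 0.3770.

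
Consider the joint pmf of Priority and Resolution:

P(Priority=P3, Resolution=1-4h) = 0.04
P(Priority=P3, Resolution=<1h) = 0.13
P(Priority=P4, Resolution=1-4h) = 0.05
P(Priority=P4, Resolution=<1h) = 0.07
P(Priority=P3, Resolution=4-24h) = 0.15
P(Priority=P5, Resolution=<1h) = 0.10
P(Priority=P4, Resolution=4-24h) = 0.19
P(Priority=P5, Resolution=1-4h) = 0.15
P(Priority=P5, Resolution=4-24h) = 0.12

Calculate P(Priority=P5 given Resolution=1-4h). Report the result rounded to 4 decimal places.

0.6250

P(Resolution=1-4h) = 0.04 + 0.05 + 0.15 = 0.24.
P(Priority=P5 | Resolution=1-4h) = 0.15/0.24 = 0.6250.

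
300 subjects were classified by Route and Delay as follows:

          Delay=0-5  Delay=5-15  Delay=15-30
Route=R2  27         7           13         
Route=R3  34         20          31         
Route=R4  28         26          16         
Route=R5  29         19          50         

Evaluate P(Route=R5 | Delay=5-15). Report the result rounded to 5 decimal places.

0.26389

Total with Delay=5-15: 7 + 20 + 26 + 19 = 72.
P(Route=R5 | Delay=5-15) = 19/72 = 0.26389.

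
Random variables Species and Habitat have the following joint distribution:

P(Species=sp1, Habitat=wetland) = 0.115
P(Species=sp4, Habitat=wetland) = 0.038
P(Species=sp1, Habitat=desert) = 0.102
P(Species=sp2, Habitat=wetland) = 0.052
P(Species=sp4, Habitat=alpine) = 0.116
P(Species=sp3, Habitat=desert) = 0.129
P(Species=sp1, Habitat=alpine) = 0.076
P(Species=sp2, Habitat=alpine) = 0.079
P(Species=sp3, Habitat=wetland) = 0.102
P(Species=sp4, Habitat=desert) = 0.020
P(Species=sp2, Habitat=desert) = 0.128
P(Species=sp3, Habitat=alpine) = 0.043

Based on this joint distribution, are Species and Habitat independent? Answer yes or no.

P(Species=sp4) = 0.174 and P(Habitat=alpine) = 0.314, so their product is 0.05464, but P(Species=sp4, Habitat=alpine) = 0.116. Since these differ, Species and Habitat are not independent.

no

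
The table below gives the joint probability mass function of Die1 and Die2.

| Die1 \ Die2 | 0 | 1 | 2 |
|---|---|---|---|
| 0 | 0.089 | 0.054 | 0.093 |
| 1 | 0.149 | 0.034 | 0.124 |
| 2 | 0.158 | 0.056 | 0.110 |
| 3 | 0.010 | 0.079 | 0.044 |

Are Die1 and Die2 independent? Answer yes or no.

no

P(Die1=3) = 0.133 and P(Die2=1) = 0.223, so their product is 0.02966, but P(Die1=3, Die2=1) = 0.079. Since these differ, Die1 and Die2 are not independent.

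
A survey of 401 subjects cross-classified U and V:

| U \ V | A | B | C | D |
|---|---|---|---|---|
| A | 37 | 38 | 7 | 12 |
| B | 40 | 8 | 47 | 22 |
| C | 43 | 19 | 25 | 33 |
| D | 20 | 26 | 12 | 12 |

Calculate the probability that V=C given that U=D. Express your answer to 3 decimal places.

Total with U=D: 20 + 26 + 12 + 12 = 70.
P(V=C | U=D) = 12/70 = 0.171.

0.171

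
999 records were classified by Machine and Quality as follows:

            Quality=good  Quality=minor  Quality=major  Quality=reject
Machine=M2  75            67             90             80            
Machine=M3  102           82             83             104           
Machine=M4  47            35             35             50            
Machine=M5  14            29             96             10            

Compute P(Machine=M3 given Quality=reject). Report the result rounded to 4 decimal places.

0.4262

Total with Quality=reject: 80 + 104 + 50 + 10 = 244.
P(Machine=M3 | Quality=reject) = 104/244 = 0.4262.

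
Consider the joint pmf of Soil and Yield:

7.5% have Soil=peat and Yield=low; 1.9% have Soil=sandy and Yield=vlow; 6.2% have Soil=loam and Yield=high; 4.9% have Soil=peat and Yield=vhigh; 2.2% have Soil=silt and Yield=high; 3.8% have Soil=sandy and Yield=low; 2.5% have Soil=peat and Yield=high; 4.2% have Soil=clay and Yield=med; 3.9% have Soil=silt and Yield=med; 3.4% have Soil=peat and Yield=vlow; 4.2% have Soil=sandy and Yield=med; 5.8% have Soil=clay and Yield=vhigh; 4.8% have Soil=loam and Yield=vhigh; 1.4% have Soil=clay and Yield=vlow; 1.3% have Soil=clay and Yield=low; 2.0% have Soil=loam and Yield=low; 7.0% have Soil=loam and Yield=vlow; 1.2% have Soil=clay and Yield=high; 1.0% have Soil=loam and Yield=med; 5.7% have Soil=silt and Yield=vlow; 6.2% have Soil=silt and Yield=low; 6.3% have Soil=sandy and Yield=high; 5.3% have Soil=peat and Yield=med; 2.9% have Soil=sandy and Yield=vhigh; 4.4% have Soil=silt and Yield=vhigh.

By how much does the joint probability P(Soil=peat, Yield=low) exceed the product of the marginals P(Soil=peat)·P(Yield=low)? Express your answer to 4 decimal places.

P(Soil=peat) = 0.034 + 0.075 + 0.053 + 0.025 + 0.049 = 0.236.
P(Yield=low) = 0.038 + 0.020 + 0.013 + 0.062 + 0.075 = 0.208.
P(Soil=peat, Yield=low) − P(Soil=peat)P(Yield=low) = 0.075 − 0.236×0.208 = 0.0259.

0.0259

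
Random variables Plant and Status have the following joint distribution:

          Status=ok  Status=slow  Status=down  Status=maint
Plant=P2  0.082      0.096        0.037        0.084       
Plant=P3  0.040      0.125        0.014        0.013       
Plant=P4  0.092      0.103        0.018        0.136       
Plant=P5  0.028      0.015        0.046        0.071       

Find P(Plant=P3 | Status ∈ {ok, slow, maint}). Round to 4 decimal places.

P(Status=ok) = 0.082 + 0.040 + 0.092 + 0.028 = 0.242.
P(Status=slow) = 0.096 + 0.125 + 0.103 + 0.015 = 0.339.
P(Status=maint) = 0.084 + 0.013 + 0.136 + 0.071 = 0.304.
P(Status ∈ {ok, slow, maint}) = 0.242 + 0.339 + 0.304 = 0.885; P(Plant=P3, Status ∈ {ok, slow, maint}) = 0.040 + 0.125 + 0.013 = 0.178.
P(Plant=P3 | Status ∈ {ok, slow, maint}) = 0.178/0.885 = 0.2011.

0.2011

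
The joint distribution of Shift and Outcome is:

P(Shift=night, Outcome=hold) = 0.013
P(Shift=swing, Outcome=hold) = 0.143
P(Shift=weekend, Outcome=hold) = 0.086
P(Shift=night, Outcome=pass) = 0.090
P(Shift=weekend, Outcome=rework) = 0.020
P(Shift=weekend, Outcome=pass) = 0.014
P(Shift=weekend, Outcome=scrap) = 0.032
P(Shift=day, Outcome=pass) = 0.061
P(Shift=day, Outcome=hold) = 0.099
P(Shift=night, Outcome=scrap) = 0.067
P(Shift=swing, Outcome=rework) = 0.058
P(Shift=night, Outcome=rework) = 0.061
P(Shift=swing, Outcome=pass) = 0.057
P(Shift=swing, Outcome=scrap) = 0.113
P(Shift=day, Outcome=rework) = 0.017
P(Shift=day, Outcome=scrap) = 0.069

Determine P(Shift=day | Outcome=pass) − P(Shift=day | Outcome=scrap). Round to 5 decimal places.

0.02922

P(Outcome=pass) = 0.061 + 0.057 + 0.090 + 0.014 = 0.222; P(Shift=day | Outcome=pass) = 0.061/0.222 = 0.274775.
P(Outcome=scrap) = 0.069 + 0.113 + 0.067 + 0.032 = 0.281; P(Shift=day | Outcome=scrap) = 0.069/0.281 = 0.245552.
Difference = 0.02922.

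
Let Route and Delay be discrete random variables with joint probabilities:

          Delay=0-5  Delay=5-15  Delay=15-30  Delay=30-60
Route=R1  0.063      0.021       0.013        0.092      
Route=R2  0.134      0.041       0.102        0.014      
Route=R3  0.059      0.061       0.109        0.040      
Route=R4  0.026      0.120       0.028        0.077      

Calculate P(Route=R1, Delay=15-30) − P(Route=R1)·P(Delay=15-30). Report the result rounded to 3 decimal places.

P(Route=R1) = 0.063 + 0.021 + 0.013 + 0.092 = 0.189.
P(Delay=15-30) = 0.013 + 0.102 + 0.109 + 0.028 = 0.252.
P(Route=R1, Delay=15-30) − P(Route=R1)P(Delay=15-30) = 0.013 − 0.189×0.252 = -0.035.

-0.035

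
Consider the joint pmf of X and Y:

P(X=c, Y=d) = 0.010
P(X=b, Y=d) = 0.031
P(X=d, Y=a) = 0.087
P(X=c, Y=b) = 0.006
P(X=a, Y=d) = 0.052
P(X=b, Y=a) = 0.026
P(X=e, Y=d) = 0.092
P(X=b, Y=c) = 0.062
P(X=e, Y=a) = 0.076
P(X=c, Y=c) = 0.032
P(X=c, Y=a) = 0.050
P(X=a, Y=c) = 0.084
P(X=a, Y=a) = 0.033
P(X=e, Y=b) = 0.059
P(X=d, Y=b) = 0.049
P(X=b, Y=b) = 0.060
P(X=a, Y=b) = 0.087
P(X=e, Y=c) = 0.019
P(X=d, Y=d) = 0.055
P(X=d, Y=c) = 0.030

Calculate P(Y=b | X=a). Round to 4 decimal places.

P(X=a) = 0.033 + 0.087 + 0.084 + 0.052 = 0.256.
P(Y=b | X=a) = 0.087/0.256 = 0.3398.

0.3398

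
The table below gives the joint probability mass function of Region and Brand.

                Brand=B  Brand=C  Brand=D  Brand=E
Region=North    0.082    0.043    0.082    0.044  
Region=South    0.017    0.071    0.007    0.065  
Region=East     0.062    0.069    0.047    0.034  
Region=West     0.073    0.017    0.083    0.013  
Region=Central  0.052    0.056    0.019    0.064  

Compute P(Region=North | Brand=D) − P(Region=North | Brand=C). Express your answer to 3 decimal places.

0.177

P(Brand=D) = 0.082 + 0.007 + 0.047 + 0.083 + 0.019 = 0.238; P(Region=North | Brand=D) = 0.082/0.238 = 0.3445.
P(Brand=C) = 0.043 + 0.071 + 0.069 + 0.017 + 0.056 = 0.256; P(Region=North | Brand=C) = 0.043/0.256 = 0.1680.
Difference = 0.177.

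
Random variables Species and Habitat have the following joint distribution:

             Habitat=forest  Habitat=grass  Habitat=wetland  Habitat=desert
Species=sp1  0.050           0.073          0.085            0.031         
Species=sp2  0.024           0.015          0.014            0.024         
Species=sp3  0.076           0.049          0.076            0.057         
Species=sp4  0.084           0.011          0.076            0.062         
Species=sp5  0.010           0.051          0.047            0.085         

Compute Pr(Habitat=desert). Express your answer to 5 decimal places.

P(Habitat=desert) = 0.031 + 0.024 + 0.057 + 0.062 + 0.085 = 0.259.

0.25900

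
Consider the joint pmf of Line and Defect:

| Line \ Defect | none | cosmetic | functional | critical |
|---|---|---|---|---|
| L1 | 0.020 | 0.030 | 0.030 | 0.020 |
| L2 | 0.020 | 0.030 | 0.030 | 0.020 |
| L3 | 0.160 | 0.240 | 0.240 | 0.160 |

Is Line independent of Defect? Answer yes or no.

Every cell satisfies P(Line,Defect) = P(Line)·P(Defect). For instance P(Line=L1) = 0.100, P(Defect=functional) = 0.300, and 0.100×0.300 = 0.030 matches the joint entry. So Line and Defect are independent.

yes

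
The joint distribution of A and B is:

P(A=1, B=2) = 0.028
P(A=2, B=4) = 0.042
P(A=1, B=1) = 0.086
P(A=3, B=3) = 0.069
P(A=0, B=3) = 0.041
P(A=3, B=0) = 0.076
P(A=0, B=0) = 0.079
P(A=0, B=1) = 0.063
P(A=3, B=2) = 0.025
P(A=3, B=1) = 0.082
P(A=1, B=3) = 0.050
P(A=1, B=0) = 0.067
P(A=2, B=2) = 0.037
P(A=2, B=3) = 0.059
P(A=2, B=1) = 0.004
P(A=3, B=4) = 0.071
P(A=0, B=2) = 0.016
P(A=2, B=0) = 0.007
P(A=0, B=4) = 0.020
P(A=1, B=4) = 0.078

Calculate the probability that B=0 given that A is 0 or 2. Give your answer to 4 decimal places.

P(A=0) = 0.079 + 0.063 + 0.016 + 0.041 + 0.020 = 0.219.
P(A=2) = 0.007 + 0.004 + 0.037 + 0.059 + 0.042 = 0.149.
P(A ∈ {0, 2}) = 0.219 + 0.149 = 0.368; P(B=0, A ∈ {0, 2}) = 0.079 + 0.007 = 0.086.
P(B=0 | A ∈ {0, 2}) = 0.086/0.368 = 0.2337.

0.2337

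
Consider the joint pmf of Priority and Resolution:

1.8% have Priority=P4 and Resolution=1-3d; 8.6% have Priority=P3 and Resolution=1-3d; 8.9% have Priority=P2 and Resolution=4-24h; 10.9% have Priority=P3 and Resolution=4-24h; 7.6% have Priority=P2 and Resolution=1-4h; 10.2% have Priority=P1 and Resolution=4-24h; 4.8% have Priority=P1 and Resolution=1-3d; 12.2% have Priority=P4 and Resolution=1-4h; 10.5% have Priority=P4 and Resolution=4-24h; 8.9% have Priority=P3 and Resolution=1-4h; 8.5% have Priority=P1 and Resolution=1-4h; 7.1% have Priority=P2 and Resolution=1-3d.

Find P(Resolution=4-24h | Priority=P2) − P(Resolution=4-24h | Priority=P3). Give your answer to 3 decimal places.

-0.007

P(Priority=P2) = 0.076 + 0.089 + 0.071 = 0.236; P(Resolution=4-24h | Priority=P2) = 0.089/0.236 = 0.3771.
P(Priority=P3) = 0.089 + 0.109 + 0.086 = 0.284; P(Resolution=4-24h | Priority=P3) = 0.109/0.284 = 0.3838.
Difference = -0.007.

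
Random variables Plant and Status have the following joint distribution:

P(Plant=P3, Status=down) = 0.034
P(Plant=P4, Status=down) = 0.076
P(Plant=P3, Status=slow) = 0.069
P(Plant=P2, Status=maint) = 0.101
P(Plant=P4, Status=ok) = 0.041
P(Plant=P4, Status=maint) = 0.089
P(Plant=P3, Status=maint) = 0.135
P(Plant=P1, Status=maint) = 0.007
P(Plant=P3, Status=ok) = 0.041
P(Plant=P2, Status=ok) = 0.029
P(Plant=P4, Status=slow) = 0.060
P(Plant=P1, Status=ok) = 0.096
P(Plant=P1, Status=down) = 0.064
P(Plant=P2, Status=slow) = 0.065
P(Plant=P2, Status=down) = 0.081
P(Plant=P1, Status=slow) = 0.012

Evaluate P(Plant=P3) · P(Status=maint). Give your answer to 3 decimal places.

P(Plant=P3) = 0.041 + 0.069 + 0.034 + 0.135 = 0.279.
P(Status=maint) = 0.007 + 0.101 + 0.135 + 0.089 = 0.332.
Product: 0.279 × 0.332 = 0.093.

0.093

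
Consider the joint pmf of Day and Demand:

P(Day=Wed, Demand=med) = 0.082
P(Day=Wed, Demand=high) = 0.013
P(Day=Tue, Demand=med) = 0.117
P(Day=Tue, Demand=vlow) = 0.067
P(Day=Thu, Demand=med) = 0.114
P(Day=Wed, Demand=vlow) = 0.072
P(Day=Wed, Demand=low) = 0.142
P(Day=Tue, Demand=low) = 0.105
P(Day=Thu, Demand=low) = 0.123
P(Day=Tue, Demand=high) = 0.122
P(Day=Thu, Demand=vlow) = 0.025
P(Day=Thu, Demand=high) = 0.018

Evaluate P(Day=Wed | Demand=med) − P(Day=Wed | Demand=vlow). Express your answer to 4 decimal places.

P(Demand=med) = 0.117 + 0.082 + 0.114 = 0.313; P(Day=Wed | Demand=med) = 0.082/0.313 = 0.26198.
P(Demand=vlow) = 0.067 + 0.072 + 0.025 = 0.164; P(Day=Wed | Demand=vlow) = 0.072/0.164 = 0.43902.
Difference = -0.1770.

-0.1770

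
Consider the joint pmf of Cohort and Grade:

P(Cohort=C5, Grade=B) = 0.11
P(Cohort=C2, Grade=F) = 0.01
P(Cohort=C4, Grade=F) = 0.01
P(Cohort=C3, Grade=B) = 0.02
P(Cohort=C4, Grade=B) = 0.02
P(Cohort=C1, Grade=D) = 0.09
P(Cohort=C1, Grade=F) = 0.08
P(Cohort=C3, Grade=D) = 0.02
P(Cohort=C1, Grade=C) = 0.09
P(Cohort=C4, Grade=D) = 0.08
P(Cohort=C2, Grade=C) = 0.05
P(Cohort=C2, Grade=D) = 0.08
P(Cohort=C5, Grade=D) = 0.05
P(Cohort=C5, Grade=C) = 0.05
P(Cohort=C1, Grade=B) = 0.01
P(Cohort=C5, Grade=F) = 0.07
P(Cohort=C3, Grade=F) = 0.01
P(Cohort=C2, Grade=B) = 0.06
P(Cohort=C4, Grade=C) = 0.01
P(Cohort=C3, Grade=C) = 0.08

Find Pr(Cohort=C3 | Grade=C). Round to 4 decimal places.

P(Grade=C) = 0.09 + 0.05 + 0.08 + 0.01 + 0.05 = 0.28.
P(Cohort=C3 | Grade=C) = 0.08/0.28 = 0.2857.

0.2857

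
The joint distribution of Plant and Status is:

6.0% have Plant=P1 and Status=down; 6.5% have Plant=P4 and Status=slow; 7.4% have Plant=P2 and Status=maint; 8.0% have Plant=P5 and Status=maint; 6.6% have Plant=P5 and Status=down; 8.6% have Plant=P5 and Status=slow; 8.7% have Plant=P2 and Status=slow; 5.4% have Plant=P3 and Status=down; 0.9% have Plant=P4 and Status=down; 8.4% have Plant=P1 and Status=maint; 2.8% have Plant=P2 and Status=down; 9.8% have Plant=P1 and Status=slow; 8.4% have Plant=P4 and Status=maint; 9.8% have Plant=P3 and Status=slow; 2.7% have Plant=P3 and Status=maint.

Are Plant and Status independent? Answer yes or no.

P(Plant=P3) = 0.179 and P(Status=maint) = 0.349, so their product is 0.06247, but P(Plant=P3, Status=maint) = 0.027. Since these differ, Plant and Status are not independent.

no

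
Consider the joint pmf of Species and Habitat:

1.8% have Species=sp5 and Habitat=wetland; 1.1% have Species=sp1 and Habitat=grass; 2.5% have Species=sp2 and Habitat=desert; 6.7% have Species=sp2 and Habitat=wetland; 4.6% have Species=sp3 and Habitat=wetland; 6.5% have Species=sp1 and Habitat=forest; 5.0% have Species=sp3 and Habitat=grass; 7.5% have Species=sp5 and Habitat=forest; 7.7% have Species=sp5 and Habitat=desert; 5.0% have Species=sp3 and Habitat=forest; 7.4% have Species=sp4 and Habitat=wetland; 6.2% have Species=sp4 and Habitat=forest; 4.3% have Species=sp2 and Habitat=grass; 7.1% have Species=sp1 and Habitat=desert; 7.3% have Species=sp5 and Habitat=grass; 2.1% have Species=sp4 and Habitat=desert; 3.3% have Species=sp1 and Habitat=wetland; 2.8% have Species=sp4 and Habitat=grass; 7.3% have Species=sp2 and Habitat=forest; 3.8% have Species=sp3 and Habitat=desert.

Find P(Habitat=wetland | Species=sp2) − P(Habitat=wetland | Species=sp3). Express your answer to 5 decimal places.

0.07212

P(Species=sp2) = 0.073 + 0.043 + 0.067 + 0.025 = 0.208; P(Habitat=wetland | Species=sp2) = 0.067/0.208 = 0.322115.
P(Species=sp3) = 0.050 + 0.050 + 0.046 + 0.038 = 0.184; P(Habitat=wetland | Species=sp3) = 0.046/0.184 = 0.250000.
Difference = 0.07212.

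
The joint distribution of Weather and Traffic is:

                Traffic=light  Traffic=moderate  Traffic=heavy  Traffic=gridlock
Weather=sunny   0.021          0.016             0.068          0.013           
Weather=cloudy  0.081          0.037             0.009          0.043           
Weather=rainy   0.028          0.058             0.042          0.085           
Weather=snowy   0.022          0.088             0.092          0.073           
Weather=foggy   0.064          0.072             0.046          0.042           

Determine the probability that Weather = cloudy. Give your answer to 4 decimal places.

P(Weather=cloudy) = 0.081 + 0.037 + 0.009 + 0.043 = 0.170.

0.1700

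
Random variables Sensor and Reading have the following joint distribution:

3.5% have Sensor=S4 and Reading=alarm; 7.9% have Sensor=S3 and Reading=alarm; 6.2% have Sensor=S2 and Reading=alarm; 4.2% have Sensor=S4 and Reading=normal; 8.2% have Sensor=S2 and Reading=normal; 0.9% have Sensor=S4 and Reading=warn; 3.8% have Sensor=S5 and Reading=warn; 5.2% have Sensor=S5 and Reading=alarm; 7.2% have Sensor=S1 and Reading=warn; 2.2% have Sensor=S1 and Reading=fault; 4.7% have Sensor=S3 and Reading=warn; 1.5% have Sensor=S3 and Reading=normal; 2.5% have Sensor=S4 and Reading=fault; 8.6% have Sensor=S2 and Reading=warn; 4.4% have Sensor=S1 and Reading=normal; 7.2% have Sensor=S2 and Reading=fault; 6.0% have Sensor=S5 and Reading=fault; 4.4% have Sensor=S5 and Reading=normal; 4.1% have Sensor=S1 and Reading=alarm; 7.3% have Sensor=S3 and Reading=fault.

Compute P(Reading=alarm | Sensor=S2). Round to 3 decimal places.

P(Sensor=S2) = 0.082 + 0.086 + 0.062 + 0.072 = 0.302.
P(Reading=alarm | Sensor=S2) = 0.062/0.302 = 0.205.

0.205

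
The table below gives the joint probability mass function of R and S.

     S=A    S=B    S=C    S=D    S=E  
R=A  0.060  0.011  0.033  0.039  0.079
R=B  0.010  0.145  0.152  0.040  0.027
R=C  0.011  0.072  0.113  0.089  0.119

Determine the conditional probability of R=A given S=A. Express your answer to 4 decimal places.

P(S=A) = 0.060 + 0.010 + 0.011 = 0.081.
P(R=A | S=A) = 0.060/0.081 = 0.7407.

0.7407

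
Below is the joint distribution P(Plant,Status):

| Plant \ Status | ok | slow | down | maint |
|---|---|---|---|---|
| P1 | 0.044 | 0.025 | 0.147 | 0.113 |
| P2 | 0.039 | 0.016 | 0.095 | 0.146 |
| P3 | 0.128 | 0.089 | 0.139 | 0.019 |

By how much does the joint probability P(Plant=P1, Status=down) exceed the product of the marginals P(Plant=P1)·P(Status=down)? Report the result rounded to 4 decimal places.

P(Plant=P1) = 0.044 + 0.025 + 0.147 + 0.113 = 0.329.
P(Status=down) = 0.147 + 0.095 + 0.139 = 0.381.
P(Plant=P1, Status=down) − P(Plant=P1)P(Status=down) = 0.147 − 0.329×0.381 = 0.0217.

0.0217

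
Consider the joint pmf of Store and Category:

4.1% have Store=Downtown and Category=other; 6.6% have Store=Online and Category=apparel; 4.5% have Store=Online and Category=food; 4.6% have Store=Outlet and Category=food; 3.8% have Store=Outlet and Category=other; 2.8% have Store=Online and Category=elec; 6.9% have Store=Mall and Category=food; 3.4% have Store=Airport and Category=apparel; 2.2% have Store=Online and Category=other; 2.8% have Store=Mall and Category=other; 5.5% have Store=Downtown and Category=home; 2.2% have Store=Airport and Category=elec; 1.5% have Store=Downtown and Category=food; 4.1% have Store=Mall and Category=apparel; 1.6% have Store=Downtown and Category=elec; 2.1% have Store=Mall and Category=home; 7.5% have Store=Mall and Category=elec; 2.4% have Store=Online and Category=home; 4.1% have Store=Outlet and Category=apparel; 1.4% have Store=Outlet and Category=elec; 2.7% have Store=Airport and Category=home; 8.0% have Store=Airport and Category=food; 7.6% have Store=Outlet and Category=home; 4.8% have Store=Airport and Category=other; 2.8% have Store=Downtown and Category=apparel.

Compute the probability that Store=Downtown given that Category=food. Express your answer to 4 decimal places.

0.0588

P(Category=food) = 0.015 + 0.069 + 0.080 + 0.046 + 0.045 = 0.255.
P(Store=Downtown | Category=food) = 0.015/0.255 = 0.0588.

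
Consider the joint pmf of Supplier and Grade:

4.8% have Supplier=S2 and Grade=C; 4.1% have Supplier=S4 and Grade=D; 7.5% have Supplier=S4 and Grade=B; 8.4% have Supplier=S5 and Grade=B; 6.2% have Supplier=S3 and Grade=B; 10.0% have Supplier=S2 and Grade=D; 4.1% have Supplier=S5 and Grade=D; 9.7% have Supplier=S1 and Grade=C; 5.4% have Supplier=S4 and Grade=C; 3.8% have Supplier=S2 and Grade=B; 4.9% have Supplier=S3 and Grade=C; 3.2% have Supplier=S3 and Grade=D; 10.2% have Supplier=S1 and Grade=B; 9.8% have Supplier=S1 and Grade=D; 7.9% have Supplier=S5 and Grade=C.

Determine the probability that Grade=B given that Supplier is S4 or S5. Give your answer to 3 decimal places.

0.425

P(Supplier=S4) = 0.075 + 0.054 + 0.041 = 0.170.
P(Supplier=S5) = 0.084 + 0.079 + 0.041 = 0.204.
P(Supplier ∈ {S4, S5}) = 0.170 + 0.204 = 0.374; P(Grade=B, Supplier ∈ {S4, S5}) = 0.075 + 0.084 = 0.159.
P(Grade=B | Supplier ∈ {S4, S5}) = 0.159/0.374 = 0.425.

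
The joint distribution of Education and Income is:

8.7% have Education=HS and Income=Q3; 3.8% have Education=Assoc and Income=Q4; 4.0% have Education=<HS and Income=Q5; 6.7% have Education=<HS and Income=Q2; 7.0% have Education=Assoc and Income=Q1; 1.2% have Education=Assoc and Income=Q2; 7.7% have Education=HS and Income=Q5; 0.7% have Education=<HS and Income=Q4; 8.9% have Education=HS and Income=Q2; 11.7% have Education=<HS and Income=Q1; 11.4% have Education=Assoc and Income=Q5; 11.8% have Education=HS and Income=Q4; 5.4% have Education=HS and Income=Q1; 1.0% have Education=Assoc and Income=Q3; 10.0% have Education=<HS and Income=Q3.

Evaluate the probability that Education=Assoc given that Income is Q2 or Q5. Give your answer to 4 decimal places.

P(Income=Q2) = 0.067 + 0.089 + 0.012 = 0.168.
P(Income=Q5) = 0.040 + 0.077 + 0.114 = 0.231.
P(Income ∈ {Q2, Q5}) = 0.168 + 0.231 = 0.399; P(Education=Assoc, Income ∈ {Q2, Q5}) = 0.012 + 0.114 = 0.126.
P(Education=Assoc | Income ∈ {Q2, Q5}) = 0.126/0.399 = 0.3158.

0.3158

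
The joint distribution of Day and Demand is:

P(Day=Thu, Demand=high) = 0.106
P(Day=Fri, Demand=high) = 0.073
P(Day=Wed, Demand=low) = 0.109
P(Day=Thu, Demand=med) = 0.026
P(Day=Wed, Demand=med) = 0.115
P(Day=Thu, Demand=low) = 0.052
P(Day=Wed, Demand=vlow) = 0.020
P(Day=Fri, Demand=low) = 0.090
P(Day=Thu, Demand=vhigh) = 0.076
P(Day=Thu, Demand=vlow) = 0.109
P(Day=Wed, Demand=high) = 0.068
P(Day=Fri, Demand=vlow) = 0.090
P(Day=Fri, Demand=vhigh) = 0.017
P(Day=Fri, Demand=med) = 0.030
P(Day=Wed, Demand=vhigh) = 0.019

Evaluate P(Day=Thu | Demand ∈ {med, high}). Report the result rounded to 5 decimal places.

0.31579

P(Demand=med) = 0.115 + 0.026 + 0.030 = 0.171.
P(Demand=high) = 0.068 + 0.106 + 0.073 = 0.247.
P(Demand ∈ {med, high}) = 0.171 + 0.247 = 0.418; P(Day=Thu, Demand ∈ {med, high}) = 0.026 + 0.106 = 0.132.
P(Day=Thu | Demand ∈ {med, high}) = 0.132/0.418 = 0.31579.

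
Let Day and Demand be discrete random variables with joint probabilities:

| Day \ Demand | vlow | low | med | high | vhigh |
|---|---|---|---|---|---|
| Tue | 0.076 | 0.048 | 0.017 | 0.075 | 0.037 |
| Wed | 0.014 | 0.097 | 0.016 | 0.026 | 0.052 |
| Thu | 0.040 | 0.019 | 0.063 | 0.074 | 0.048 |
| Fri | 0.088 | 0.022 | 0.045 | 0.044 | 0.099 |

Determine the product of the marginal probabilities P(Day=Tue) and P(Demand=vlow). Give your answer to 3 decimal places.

0.055

P(Day=Tue) = 0.076 + 0.048 + 0.017 + 0.075 + 0.037 = 0.253.
P(Demand=vlow) = 0.076 + 0.014 + 0.040 + 0.088 = 0.218.
Product: 0.253 × 0.218 = 0.055.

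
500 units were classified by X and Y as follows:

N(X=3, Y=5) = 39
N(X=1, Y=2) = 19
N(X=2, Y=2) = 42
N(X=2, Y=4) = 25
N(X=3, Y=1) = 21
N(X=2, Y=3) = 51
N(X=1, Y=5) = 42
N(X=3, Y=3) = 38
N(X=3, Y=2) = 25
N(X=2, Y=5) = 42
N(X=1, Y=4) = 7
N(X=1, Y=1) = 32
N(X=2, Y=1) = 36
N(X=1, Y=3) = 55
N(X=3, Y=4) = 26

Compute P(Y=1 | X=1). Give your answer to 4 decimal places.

Total with X=1: 32 + 19 + 55 + 7 + 42 = 155.
P(Y=1 | X=1) = 32/155 = 0.2065.

0.2065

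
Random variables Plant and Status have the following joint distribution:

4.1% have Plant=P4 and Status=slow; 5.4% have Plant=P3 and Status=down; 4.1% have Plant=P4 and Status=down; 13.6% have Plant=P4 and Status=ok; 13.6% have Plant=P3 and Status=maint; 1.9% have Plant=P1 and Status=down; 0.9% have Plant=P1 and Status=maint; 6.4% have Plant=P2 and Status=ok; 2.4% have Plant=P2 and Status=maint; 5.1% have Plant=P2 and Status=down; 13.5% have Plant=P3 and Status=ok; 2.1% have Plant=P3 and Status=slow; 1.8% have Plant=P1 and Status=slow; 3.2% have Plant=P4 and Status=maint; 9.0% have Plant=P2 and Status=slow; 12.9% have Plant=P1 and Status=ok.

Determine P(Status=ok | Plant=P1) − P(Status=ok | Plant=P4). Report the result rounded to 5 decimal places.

0.19314

P(Plant=P1) = 0.129 + 0.018 + 0.019 + 0.009 = 0.175; P(Status=ok | Plant=P1) = 0.129/0.175 = 0.737143.
P(Plant=P4) = 0.136 + 0.041 + 0.041 + 0.032 = 0.250; P(Status=ok | Plant=P4) = 0.136/0.250 = 0.544000.
Difference = 0.19314.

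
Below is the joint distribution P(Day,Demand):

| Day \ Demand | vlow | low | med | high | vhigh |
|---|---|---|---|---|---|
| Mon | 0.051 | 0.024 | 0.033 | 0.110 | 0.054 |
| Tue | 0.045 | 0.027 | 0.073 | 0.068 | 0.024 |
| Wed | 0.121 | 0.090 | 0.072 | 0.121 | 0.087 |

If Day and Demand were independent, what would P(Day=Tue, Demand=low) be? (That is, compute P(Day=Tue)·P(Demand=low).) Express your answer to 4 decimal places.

0.0334

P(Day=Tue) = 0.045 + 0.027 + 0.073 + 0.068 + 0.024 = 0.237.
P(Demand=low) = 0.024 + 0.027 + 0.090 = 0.141.
Product: 0.237 × 0.141 = 0.0334.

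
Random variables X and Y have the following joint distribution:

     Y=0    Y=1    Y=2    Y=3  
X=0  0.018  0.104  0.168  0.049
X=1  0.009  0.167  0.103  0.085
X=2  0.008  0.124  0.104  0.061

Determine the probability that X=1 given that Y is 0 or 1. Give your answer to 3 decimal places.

P(Y=0) = 0.018 + 0.009 + 0.008 = 0.035.
P(Y=1) = 0.104 + 0.167 + 0.124 = 0.395.
P(Y ∈ {0, 1}) = 0.035 + 0.395 = 0.430; P(X=1, Y ∈ {0, 1}) = 0.009 + 0.167 = 0.176.
P(X=1 | Y ∈ {0, 1}) = 0.176/0.430 = 0.409.

0.409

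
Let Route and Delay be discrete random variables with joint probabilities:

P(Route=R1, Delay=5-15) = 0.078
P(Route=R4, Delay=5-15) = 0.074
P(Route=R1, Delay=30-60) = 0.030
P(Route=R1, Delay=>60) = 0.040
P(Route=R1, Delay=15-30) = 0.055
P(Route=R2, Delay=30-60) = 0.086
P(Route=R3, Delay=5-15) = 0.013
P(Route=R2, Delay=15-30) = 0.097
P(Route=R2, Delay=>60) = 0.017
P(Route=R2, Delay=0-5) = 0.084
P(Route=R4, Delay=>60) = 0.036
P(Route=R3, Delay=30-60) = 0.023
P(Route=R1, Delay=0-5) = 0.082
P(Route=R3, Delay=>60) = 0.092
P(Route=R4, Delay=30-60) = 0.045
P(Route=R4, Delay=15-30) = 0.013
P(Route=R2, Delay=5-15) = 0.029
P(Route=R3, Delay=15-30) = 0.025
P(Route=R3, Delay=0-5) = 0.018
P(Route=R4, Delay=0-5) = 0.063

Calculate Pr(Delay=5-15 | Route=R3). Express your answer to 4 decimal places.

0.0760

P(Route=R3) = 0.018 + 0.013 + 0.025 + 0.023 + 0.092 = 0.171.
P(Delay=5-15 | Route=R3) = 0.013/0.171 = 0.0760.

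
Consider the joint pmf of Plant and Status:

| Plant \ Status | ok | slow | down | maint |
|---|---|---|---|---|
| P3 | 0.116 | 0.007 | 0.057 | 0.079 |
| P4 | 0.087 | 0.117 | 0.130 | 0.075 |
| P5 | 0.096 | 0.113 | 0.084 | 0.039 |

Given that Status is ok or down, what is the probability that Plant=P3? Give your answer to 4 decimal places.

P(Status=ok) = 0.116 + 0.087 + 0.096 = 0.299.
P(Status=down) = 0.057 + 0.130 + 0.084 = 0.271.
P(Status ∈ {ok, down}) = 0.299 + 0.271 = 0.570; P(Plant=P3, Status ∈ {ok, down}) = 0.116 + 0.057 = 0.173.
P(Plant=P3 | Status ∈ {ok, down}) = 0.173/0.570 = 0.3035.

0.3035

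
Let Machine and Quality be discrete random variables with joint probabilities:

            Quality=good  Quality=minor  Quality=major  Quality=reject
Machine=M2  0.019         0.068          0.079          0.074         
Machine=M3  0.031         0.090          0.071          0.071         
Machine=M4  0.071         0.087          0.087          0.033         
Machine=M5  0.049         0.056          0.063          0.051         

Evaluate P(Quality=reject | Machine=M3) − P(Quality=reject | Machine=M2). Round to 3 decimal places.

P(Machine=M3) = 0.031 + 0.090 + 0.071 + 0.071 = 0.263; P(Quality=reject | Machine=M3) = 0.071/0.263 = 0.2700.
P(Machine=M2) = 0.019 + 0.068 + 0.079 + 0.074 = 0.240; P(Quality=reject | Machine=M2) = 0.074/0.240 = 0.3083.
Difference = -0.038.

-0.038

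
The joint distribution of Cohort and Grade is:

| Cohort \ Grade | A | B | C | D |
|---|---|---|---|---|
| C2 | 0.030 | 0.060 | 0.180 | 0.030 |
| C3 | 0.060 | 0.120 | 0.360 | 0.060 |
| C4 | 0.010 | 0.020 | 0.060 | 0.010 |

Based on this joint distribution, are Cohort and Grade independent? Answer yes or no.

Every cell satisfies P(Cohort,Grade) = P(Cohort)·P(Grade). For instance P(Cohort=C3) = 0.600, P(Grade=B) = 0.200, and 0.600×0.200 = 0.120 matches the joint entry. So Cohort and Grade are independent.

yes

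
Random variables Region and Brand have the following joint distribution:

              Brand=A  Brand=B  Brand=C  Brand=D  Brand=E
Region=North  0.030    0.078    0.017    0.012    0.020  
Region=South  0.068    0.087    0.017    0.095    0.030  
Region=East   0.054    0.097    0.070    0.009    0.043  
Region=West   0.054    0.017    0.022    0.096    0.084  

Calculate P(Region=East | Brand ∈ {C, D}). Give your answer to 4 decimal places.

P(Brand=C) = 0.017 + 0.017 + 0.070 + 0.022 = 0.126.
P(Brand=D) = 0.012 + 0.095 + 0.009 + 0.096 = 0.212.
P(Brand ∈ {C, D}) = 0.126 + 0.212 = 0.338; P(Region=East, Brand ∈ {C, D}) = 0.070 + 0.009 = 0.079.
P(Region=East | Brand ∈ {C, D}) = 0.079/0.338 = 0.2337.

0.2337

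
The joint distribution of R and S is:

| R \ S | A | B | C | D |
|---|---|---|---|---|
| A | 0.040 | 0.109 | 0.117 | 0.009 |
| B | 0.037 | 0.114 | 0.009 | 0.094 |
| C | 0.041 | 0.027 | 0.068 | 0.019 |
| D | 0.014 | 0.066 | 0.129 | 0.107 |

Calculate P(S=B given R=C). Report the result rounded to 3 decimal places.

P(R=C) = 0.041 + 0.027 + 0.068 + 0.019 = 0.155.
P(S=B | R=C) = 0.027/0.155 = 0.174.

0.174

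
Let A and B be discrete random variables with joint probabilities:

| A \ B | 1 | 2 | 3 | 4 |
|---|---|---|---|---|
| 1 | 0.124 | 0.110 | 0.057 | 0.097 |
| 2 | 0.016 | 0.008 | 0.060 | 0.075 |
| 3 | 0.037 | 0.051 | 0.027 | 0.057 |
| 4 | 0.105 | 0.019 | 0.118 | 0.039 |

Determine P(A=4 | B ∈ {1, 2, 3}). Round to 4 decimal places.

P(B=1) = 0.124 + 0.016 + 0.037 + 0.105 = 0.282.
P(B=2) = 0.110 + 0.008 + 0.051 + 0.019 = 0.188.
P(B=3) = 0.057 + 0.060 + 0.027 + 0.118 = 0.262.
P(B ∈ {1, 2, 3}) = 0.282 + 0.188 + 0.262 = 0.732; P(A=4, B ∈ {1, 2, 3}) = 0.105 + 0.019 + 0.118 = 0.242.
P(A=4 | B ∈ {1, 2, 3}) = 0.242/0.732 = 0.3306.

0.3306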